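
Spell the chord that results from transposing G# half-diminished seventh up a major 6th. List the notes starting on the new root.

Transposed root: G# → E# (major 6th up). So we spell E# half-diminished seventh:
- root: E#
- minor 3rd: G#
- diminished 5th: B
- minor 7th: D#

E# – G# – B – D#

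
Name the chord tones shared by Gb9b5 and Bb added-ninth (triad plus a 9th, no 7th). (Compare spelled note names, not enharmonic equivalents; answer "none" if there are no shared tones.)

Gb9b5: Gb Bb Dbb Fb Ab
Bb added-ninth: Bb D F C
Common to both → Bb.

Bb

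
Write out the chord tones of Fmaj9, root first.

F  A  C  E  G

Fmaj9 is a major ninth built on F.
Root: F
Major 3rd (3rd): A
Perfect 5th (5th): C
Major 7th (7th): E
Major 9th (9th): G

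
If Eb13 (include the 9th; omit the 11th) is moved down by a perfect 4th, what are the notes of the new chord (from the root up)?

Eb down a perfect 4th → Bb. New chord: Bb dominant thirteenth.
Root: Bb
Major 3rd (3rd): D
Perfect 5th (5th): F
Minor 7th (7th): Ab
Major 9th (9th): C
Major 13th (13th): G

Bb  D  F  Ab  C  G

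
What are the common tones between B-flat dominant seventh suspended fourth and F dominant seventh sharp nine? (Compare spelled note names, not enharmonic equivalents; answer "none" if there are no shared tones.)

E-flat, F

B-flat dominant seventh suspended fourth: B-flat E-flat F A-flat
F dominant seventh sharp nine: F A C E-flat G-sharp
Common to both → E-flat, F.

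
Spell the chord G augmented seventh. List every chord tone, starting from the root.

G B D# F

G augmented seventh: augmented seventh on G.
- root: G
- major 3rd: B
- augmented 5th: D#
- minor 7th: F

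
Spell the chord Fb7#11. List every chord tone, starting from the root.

Fb Ab Cb Ebb Bb

Fb7#11: dominant seventh sharp eleven on Fb.
Fb — root
Ab — major 3rd
Cb — perfect 5th
Ebb — minor 7th
Bb — augmented 11th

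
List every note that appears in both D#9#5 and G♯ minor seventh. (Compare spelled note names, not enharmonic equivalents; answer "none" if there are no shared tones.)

D#9#5 = D#, F##, A##, C#, E#.
G♯ minor seventh = G#, B, D#, F#.
Shared: D#.

D#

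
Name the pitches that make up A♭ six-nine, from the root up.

Ab  C  Eb  F  Bb

A♭ six-nine: six-nine on Ab.
root → Ab
3rd (major 3rd) → C
5th (perfect 5th) → Eb
6th (major 6th) → F
9th (major 9th) → Bb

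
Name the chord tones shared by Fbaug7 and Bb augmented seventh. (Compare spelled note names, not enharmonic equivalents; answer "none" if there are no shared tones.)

Ab

Fbaug7: Fb Ab C Ebb
Bb augmented seventh: Bb D F# Ab
Common to both → Ab.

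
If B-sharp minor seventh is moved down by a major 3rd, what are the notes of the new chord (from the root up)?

G# – B – D# – F#

B# down a major 3rd → G#. New chord: G# minor seventh.
G# — root
B — minor 3rd
D# — perfect 5th
F# — minor 7th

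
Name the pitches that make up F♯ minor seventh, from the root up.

F♯ minor seventh: minor seventh on F#.
- root: F#
- minor 3rd: A
- perfect 5th: C#
- minor 7th: E

F#, A, C#, E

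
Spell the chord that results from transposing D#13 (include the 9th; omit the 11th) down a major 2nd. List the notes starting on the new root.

C#, E#, G#, B, D#, A#

A major 2nd down from D# is C#, so the new chord is C# dominant thirteenth.
root → C#
3rd (major 3rd) → E#
5th (perfect 5th) → G#
7th (minor 7th) → B
9th (major 9th) → D#
13th (major 13th) → A#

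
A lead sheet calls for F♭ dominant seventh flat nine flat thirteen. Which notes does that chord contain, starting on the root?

F-flat – A-flat – C-flat – E-double-flat – G-double-flat – D-double-flat

Root F-flat, quality dominant seventh flat nine flat thirteen:
- root: F-flat
- major 3rd: A-flat
- perfect 5th: C-flat
- minor 7th: E-double-flat
- minor 9th: G-double-flat
- minor 13th: D-double-flat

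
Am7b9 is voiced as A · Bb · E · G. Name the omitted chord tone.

C

The full Am7b9 chord is A, C, E, G, Bb.
Comparing with the voicing, the minor 3rd (3rd) — C — is absent.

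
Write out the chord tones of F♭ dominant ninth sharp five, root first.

F♭ dominant ninth sharp five: dominant ninth sharp five on F-flat.
root → F-flat
3rd (major 3rd) → A-flat
5th (augmented 5th) → C
7th (minor 7th) → E-double-flat
9th (major 9th) → G-flat

F-flat, A-flat, C, E-double-flat, G-flat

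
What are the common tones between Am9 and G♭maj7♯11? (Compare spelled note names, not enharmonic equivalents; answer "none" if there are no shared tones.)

C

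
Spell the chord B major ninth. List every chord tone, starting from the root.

B major ninth is a major ninth built on B.
- root: B
- major 3rd: D#
- perfect 5th: F#
- major 7th: A#
- major 9th: C#

B D# F# A# C#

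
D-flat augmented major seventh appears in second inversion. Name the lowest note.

D-flat augmented major seventh in root position is D♭–F–A–C.
Second inversion places the fifth in the bass, which is A.

A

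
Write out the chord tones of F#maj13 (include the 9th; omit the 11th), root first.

F#  A#  C#  E#  G#  D#

Root F#, quality major thirteenth:
- root: F#
- major 3rd: A#
- perfect 5th: C#
- major 7th: E#
- major 9th: G#
- major 13th: D#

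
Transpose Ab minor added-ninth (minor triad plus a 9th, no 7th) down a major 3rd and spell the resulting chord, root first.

A-flat down a major 3rd → F-flat. New chord: F-flat minor added-ninth.
- root: F-flat
- minor 3rd: A-double-flat
- perfect 5th: C-flat
- major 9th: G-flat

F-flat A-double-flat C-flat G-flat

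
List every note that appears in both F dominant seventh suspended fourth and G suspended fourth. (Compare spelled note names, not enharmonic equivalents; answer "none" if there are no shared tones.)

C

F dominant seventh suspended fourth: F Bb C Eb
G suspended fourth: G C D
Common to both → C.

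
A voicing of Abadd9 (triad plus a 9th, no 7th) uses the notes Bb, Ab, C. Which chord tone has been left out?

Eb

Abadd9 = Ab, C, Eb, Bb. The voicing lacks the 5th (perfect 5th), Eb.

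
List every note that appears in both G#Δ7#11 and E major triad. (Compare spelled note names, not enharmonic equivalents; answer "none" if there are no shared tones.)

G♯

G#Δ7#11: G♯ B♯ D♯ F𝄪 C𝄪
E major triad: E G♯ B
Common to both → G♯.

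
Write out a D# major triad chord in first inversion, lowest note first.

F## – A# – D#

In root position, D# major triad is D#–F##–A#.
First inversion puts the third (F##) in the bass.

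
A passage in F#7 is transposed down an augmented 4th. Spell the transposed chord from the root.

An augmented 4th down from F# is C, so the new chord is C dominant seventh.
root → C
3rd (major 3rd) → E
5th (perfect 5th) → G
7th (minor 7th) → Bb

C – E – G – Bb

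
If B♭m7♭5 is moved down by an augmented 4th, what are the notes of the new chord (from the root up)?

F♭  A𝄫  C𝄫  E𝄫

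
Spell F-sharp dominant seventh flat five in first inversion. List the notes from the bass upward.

In root position, F-sharp dominant seventh flat five is F-sharp–A-sharp–C–E.
First inversion puts the third (A-sharp) in the bass.

A-sharp C E F-sharp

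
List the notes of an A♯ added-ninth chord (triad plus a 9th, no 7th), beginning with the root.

A-sharp  C-double-sharp  E-sharp  B-sharp

Root A-sharp, quality added-ninth:
root → A-sharp
3rd (major 3rd) → C-double-sharp
5th (perfect 5th) → E-sharp
9th (major 9th) → B-sharp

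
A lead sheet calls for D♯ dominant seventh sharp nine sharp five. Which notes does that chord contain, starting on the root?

D# – F## – A## – C# – E##

D♯ dominant seventh sharp nine sharp five: dominant seventh sharp nine sharp five on D#.
- root: D#
- major 3rd: F##
- augmented 5th: A##
- minor 7th: C#
- augmented 9th: E##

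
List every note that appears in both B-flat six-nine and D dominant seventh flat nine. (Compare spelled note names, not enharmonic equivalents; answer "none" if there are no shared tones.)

D, C

B-flat six-nine: Bb D F G C
D dominant seventh flat nine: D F# A C Eb
Common to both → D, C.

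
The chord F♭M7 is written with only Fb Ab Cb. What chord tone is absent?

The full F♭M7 chord is Fb, Ab, Cb, Eb.
Comparing with the voicing, the major 7th (7th) — Eb — is absent.

Eb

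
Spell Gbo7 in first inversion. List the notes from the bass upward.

Bbb, Dbb, Fbb, Gb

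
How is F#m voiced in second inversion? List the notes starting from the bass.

In root position, F#m is F♯–A–C♯.
Second inversion puts the fifth (C♯) in the bass.

C♯, F♯, A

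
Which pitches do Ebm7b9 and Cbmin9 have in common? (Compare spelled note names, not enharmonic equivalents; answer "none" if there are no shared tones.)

Ebm7b9: Eb Gb Bb Db Fb
Cbmin9: Cb Ebb Gb Bbb Db
Common to both → Gb, Db.

Gb Db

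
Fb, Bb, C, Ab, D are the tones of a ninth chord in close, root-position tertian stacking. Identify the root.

Bb

Stacking in thirds gives Bb – D – Fb – Ab – C, so Bb is the root — Bb dominant ninth flat five.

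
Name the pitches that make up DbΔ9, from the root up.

Db – F – Ab – C – Eb

Root Db, quality major ninth:
- root: Db
- major 3rd: F
- perfect 5th: Ab
- major 7th: C
- major 9th: Eb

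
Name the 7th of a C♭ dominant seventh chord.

B-double-flat

Root of C♭ dominant seventh = C-flat. The 7th is a minor 7th: C-flat up a minor 7th → B-double-flat.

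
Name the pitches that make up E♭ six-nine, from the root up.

Root Eb, quality six-nine:
- root: Eb
- major 3rd: G
- perfect 5th: Bb
- major 6th: C
- major 9th: F

Eb, G, Bb, C, F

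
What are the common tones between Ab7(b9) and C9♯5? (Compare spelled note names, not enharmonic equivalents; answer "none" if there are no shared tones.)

Ab7(b9): Ab C Eb Gb Bbb
C9♯5: C E G# Bb D
Common to both → C.

C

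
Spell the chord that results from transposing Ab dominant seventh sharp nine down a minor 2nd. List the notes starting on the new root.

Transposed root: Ab → G (minor 2nd down). So we spell G dominant seventh sharp nine:
Root: G
Major 3rd (3rd): B
Perfect 5th (5th): D
Minor 7th (7th): F
Augmented 9th (9th): A#

G, B, D, F, A#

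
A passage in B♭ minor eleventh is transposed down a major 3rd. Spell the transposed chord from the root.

Gb – Bbb – Db – Fb – Ab – Cb

Bb down a major 3rd → Gb. New chord: Gb minor eleventh.
root → Gb
3rd (minor 3rd) → Bbb
5th (perfect 5th) → Db
7th (minor 7th) → Fb
9th (major 9th) → Ab
11th (perfect 11th) → Cb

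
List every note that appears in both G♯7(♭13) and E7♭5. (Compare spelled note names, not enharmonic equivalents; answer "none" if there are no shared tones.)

G# E

G♯7(♭13): G# B# D# F# E
E7♭5: E G# Bb D
Common to both → G#, E.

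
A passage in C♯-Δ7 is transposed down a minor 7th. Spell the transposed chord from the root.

D# – F# – A# – C##

Transposed root: C# → D# (minor 7th down). So we spell D# minor-major seventh:
Root: D#
Minor 3rd (3rd): F#
Perfect 5th (5th): A#
Major 7th (7th): C##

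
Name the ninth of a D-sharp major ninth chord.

Root of D-sharp major ninth = D#. The 9th is a major 9th: D# up a major 9th → E#.

E#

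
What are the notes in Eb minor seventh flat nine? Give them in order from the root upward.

E-flat, G-flat, B-flat, D-flat, F-flat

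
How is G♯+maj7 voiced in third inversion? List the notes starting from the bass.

F##, G#, B#, D##

In root position, G♯+maj7 is G#–B#–D##–F##.
Third inversion puts the seventh (F##) in the bass.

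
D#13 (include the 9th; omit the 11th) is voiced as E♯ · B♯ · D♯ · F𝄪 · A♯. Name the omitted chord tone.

C♯

The full D#13 chord is D♯, F𝄪, A♯, C♯, E♯, B♯.
Comparing with the voicing, the minor 7th (7th) — C♯ — is absent.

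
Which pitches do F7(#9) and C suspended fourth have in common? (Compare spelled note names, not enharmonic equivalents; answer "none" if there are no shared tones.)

F  C

F7(#9) = F, A, C, Eb, G#.
C suspended fourth = C, F, G.
Shared: F, C.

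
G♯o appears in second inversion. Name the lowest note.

G♯o = G#–B–D. Second inversion → fifth in the bass = D.

D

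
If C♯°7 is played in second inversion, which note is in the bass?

C♯°7 = C#–E–G–Bb. Second inversion → fifth in the bass = G.

G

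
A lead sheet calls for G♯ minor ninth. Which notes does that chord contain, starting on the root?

G♯ minor ninth is a minor ninth built on G#.
root → G#
3rd (minor 3rd) → B
5th (perfect 5th) → D#
7th (minor 7th) → F#
9th (major 9th) → A#

G#, B, D#, F#, A#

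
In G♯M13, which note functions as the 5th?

G♯M13 is built on G#; its 5th is a perfect 5th above the root.
A fifth above G uses the letter D, and the perfect 5th above G# is D#.

D#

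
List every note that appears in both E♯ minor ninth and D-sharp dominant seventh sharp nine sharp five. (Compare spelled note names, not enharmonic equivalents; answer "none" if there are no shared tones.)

D# – F##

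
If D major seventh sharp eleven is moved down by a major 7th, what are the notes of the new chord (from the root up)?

E-flat G B-flat D A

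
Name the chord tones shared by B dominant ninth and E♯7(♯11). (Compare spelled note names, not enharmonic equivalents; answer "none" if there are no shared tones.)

D♯

B dominant ninth = B, D♯, F♯, A, C♯.
E♯7(♯11) = E♯, G𝄪, B♯, D♯, A𝄪.
Shared: D♯.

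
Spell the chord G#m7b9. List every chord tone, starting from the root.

G#, B, D#, F#, A

Root G#, quality minor seventh flat nine:
- root: G#
- minor 3rd: B
- perfect 5th: D#
- minor 7th: F#
- minor 9th: A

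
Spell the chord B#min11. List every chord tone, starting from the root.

B#min11 is a minor eleventh built on B#.
- root: B#
- minor 3rd: D#
- perfect 5th: F##
- minor 7th: A#
- major 9th: C##
- perfect 11th: E#

B# – D# – F## – A# – C## – E#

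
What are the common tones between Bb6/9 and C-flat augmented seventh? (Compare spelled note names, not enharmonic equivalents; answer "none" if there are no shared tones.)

G

Bb6/9: Bb D F G C
C-flat augmented seventh: Cb Eb G Bbb
Common to both → G.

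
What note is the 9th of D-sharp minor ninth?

E-sharp

Root of D-sharp minor ninth = D-sharp. The 9th is a major 9th: D-sharp up a major 9th → E-sharp.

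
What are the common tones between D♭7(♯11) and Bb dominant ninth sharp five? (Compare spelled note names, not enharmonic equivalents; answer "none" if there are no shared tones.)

Ab

D♭7(♯11) = Db, F, Ab, Cb, G.
Bb dominant ninth sharp five = Bb, D, F#, Ab, C.
Shared: Ab.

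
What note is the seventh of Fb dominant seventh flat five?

E𝄫

Fb dominant seventh flat five is built on F♭; its 7th is a minor 7th above the root.
A seventh above F uses the letter E, and the minor 7th above F♭ is E𝄫.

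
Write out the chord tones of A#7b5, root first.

A# – C## – E – G#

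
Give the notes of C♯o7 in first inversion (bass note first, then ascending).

C♯o7 = C#–E–G–Bb; first inversion → third (E) lowest.

E, G, Bb, C#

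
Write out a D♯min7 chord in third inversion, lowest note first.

C#  D#  F#  A#

In root position, D♯min7 is D#–F#–A#–C#.
Third inversion puts the seventh (C#) in the bass.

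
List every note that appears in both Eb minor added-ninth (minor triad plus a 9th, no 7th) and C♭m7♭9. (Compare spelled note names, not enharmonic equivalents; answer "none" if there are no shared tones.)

Eb minor added-ninth = Eb, Gb, Bb, F.
C♭m7♭9 = Cb, Ebb, Gb, Bbb, Dbb.
Shared: Gb.

Gb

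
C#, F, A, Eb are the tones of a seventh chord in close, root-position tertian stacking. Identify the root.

F

Stacking in thirds gives F – A – C# – Eb, so F is the root — F augmented seventh.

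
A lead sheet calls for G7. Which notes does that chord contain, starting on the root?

G7 is a dominant seventh built on G.
root → G
3rd (major 3rd) → B
5th (perfect 5th) → D
7th (minor 7th) → F

G B D F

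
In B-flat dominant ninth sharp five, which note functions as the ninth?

C

B-flat dominant ninth sharp five is built on Bb; its 9th is a major 9th above the root.
A second above B uses the letter C, and the major 9th above Bb is C.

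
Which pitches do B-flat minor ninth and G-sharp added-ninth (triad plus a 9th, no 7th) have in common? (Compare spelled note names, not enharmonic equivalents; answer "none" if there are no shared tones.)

B-flat minor ninth: B-flat D-flat F A-flat C
G-sharp added-ninth: G-sharp B-sharp D-sharp A-sharp
Common to both → none.

none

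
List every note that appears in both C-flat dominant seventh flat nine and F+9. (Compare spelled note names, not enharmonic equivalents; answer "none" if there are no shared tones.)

E♭

C-flat dominant seventh flat nine: C♭ E♭ G♭ B𝄫 D𝄫
F+9: F A C♯ E♭ G
Common to both → E♭.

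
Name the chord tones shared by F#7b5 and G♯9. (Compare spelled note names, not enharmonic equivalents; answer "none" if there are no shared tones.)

F♯  A♯

F#7b5: F♯ A♯ C E
G♯9: G♯ B♯ D♯ F♯ A♯
Common to both → F♯, A♯.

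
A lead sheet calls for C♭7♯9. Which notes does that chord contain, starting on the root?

Cb Eb Gb Bbb D

C♭7♯9: dominant seventh sharp nine on Cb.
Root: Cb
Major 3rd (3rd): Eb
Perfect 5th (5th): Gb
Minor 7th (7th): Bbb
Augmented 9th (9th): D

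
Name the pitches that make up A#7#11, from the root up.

A# – C## – E# – G# – D##

A#7#11: dominant seventh sharp eleven on A#.
root → A#
3rd (major 3rd) → C##
5th (perfect 5th) → E#
7th (minor 7th) → G#
11th (augmented 11th) → D##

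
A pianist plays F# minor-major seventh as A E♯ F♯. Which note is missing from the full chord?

The full F# minor-major seventh chord is F♯, A, C♯, E♯.
Comparing with the voicing, the perfect 5th (5th) — C♯ — is absent.

C♯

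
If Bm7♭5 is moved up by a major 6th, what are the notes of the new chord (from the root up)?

B up a major 6th → G#. New chord: G# half-diminished seventh.
- root: G#
- minor 3rd: B
- diminished 5th: D
- minor 7th: F#

G#  B  D  F#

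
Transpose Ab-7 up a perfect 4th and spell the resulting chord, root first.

Db – Fb – Ab – Cb

Transposed root: Ab → Db (perfect 4th up). So we spell Db minor seventh:
Db — root
Fb — minor 3rd
Ab — perfect 5th
Cb — minor 7th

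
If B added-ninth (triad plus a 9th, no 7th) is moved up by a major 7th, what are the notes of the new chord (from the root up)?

B up a major 7th → A-sharp. New chord: A-sharp added-ninth.
A-sharp — root
C-double-sharp — major 3rd
E-sharp — perfect 5th
B-sharp — major 9th

A-sharp, C-double-sharp, E-sharp, B-sharp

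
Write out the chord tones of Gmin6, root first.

Gmin6 is a minor sixth built on G.
root → G
3rd (minor 3rd) → Bb
5th (perfect 5th) → D
6th (major 6th) → E

G Bb D E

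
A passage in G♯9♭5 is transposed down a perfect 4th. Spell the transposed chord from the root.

D#  F##  A  C#  E#

A perfect 4th down from G# is D#, so the new chord is D# dominant ninth flat five.
Root: D#
Major 3rd (3rd): F##
Diminished 5th (5th): A
Minor 7th (7th): C#
Major 9th (9th): E#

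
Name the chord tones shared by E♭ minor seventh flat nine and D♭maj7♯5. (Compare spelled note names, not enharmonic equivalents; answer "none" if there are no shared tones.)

E♭ minor seventh flat nine = E♭, G♭, B♭, D♭, F♭.
D♭maj7♯5 = D♭, F, A, C.
Shared: D♭.

D♭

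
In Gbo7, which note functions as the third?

Gbo7 is built on Gb; its 3rd is a minor 3rd above the root.
A third above G uses the letter B, and the minor 3rd above Gb is Bbb.

Bbb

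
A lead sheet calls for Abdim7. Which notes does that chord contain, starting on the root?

Ab, Cb, Ebb, Gbb

Abdim7 is a diminished seventh built on Ab.
Root: Ab
Minor 3rd (3rd): Cb
Diminished 5th (5th): Ebb
Diminished 7th (7th): Gbb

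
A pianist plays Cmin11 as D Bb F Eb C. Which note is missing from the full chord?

G

Cmin11 = C, Eb, G, Bb, D, F. The voicing lacks the 5th (perfect 5th), G.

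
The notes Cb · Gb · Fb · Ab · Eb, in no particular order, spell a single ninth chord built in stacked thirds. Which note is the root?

Fb

Stacking in thirds gives Fb – Ab – Cb – Eb – Gb, so Fb is the root — Fb major ninth.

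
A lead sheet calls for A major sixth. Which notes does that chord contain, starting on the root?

A major sixth: major sixth on A.
- root: A
- major 3rd: C-sharp
- perfect 5th: E
- major 6th: F-sharp

A, C-sharp, E, F-sharp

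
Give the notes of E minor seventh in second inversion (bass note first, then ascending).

B – D – E – G

E minor seventh = E–G–B–D; second inversion → fifth (B) lowest.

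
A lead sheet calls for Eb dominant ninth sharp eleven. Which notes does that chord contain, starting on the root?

Root Eb, quality dominant ninth sharp eleven:
Root: Eb
Major 3rd (3rd): G
Perfect 5th (5th): Bb
Minor 7th (7th): Db
Major 9th (9th): F
Augmented 11th (11th): A

Eb, G, Bb, Db, F, A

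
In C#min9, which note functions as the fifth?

G#

C#min9 is built on C#; its 5th is a perfect 5th above the root.
A fifth above C uses the letter G, and the perfect 5th above C# is G#.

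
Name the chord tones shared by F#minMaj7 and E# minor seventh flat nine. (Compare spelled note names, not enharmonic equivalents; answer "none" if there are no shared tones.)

F#minMaj7: F# A C# E#
E# minor seventh flat nine: E# G# B# D# F#
Common to both → F#, E#.

F#, E#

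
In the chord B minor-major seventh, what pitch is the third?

D

B minor-major seventh is built on B; its 3rd is a minor 3rd above the root.
A third above B uses the letter D, and the minor 3rd above B is D.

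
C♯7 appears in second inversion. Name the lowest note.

C♯7 = C#–E#–G#–B. Second inversion → fifth in the bass = G#.

G#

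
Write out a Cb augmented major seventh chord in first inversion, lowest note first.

E-flat – G – B-flat – C-flat

In root position, Cb augmented major seventh is C-flat–E-flat–G–B-flat.
First inversion puts the third (E-flat) in the bass.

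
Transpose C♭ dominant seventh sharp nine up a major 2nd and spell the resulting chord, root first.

D♭, F, A♭, C♭, E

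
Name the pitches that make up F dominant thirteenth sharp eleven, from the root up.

F  A  C  E♭  G  B  D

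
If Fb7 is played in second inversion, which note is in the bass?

C♭

Fb7 = F♭–A♭–C♭–E𝄫. Second inversion → fifth in the bass = C♭.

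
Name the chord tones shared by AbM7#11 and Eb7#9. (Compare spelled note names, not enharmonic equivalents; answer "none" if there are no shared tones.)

AbM7#11 = Ab, C, Eb, G, D.
Eb7#9 = Eb, G, Bb, Db, F#.
Shared: Eb, G.

Eb – G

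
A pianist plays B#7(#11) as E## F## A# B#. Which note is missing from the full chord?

D##

The full B#7(#11) chord is B#, D##, F##, A#, E##.
Comparing with the voicing, the major 3rd (3rd) — D## — is absent.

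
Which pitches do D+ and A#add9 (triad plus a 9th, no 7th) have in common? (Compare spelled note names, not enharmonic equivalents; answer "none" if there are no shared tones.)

D+: D F# A#
A#add9: A# C## E# B#
Common to both → A#.

A#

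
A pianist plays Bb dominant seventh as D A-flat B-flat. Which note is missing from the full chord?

Bb dominant seventh = B-flat, D, F, A-flat. The voicing lacks the 5th (perfect 5th), F.

F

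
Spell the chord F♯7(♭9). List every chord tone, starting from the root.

F# – A# – C# – E – G

F♯7(♭9) is a dominant seventh flat nine built on F#.
Root: F#
Major 3rd (3rd): A#
Perfect 5th (5th): C#
Minor 7th (7th): E
Minor 9th (9th): G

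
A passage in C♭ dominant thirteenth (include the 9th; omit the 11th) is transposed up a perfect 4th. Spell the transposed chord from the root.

A perfect 4th up from C♭ is F♭, so the new chord is F♭ dominant thirteenth.
F♭ — root
A♭ — major 3rd
C♭ — perfect 5th
E𝄫 — minor 7th
G♭ — major 9th
D♭ — major 13th

F♭ A♭ C♭ E𝄫 G♭ D♭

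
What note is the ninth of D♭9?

D♭9 is built on D♭; its 9th is a major 9th above the root.
A second above D uses the letter E, and the major 9th above D♭ is E♭.

E♭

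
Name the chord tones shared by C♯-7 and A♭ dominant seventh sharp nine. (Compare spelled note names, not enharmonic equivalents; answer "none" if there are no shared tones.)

C♯-7: C# E G# B
A♭ dominant seventh sharp nine: Ab C Eb Gb B
Common to both → B.

B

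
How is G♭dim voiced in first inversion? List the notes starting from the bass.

In root position, G♭dim is G♭–B𝄫–D𝄫.
First inversion puts the third (B𝄫) in the bass.

B𝄫, D𝄫, G♭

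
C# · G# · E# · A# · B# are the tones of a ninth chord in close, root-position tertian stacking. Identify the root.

A#

Arranged so that each adjacent pair is a third by letter name: A# – C# – E# – G# – B#.
The bottom of that stack, A#, is the root (this is A# minor ninth).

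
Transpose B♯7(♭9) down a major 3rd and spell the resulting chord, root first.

G# – B# – D# – F# – A

A major 3rd down from B# is G#, so the new chord is G# dominant seventh flat nine.
Root: G#
Major 3rd (3rd): B#
Perfect 5th (5th): D#
Minor 7th (7th): F#
Minor 9th (9th): A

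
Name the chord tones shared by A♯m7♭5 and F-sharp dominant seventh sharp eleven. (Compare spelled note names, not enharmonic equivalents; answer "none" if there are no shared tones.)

A#, C#, E

A♯m7♭5: A# C# E G#
F-sharp dominant seventh sharp eleven: F# A# C# E B#
Common to both → A#, C#, E.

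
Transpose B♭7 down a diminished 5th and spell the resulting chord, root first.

E G♯ B D

Transposed root: B♭ → E (diminished 5th down). So we spell E dominant seventh:
root → E
3rd (major 3rd) → G♯
5th (perfect 5th) → B
7th (minor 7th) → D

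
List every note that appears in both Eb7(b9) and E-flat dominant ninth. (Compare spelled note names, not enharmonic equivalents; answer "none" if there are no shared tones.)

Eb, G, Bb, Db

Eb7(b9) = Eb, G, Bb, Db, Fb.
E-flat dominant ninth = Eb, G, Bb, Db, F.
Shared: Eb, G, Bb, Db.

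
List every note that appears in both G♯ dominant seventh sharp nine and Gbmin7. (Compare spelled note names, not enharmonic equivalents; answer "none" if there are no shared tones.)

G♯ dominant seventh sharp nine = G#, B#, D#, F#, A##.
Gbmin7 = Gb, Bbb, Db, Fb.
Shared: none.

none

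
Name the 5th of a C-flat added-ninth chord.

G-flat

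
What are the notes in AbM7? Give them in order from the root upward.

Ab C Eb G

AbM7 is a major seventh built on Ab.
root → Ab
3rd (major 3rd) → C
5th (perfect 5th) → Eb
7th (major 7th) → G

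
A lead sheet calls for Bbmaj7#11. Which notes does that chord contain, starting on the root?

Bb, D, F, A, E

Root Bb, quality major seventh sharp eleven:
root → Bb
3rd (major 3rd) → D
5th (perfect 5th) → F
7th (major 7th) → A
11th (augmented 11th) → E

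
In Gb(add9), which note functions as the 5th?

Gb(add9) is built on Gb; its 5th is a perfect 5th above the root.
A fifth above G uses the letter D, and the perfect 5th above Gb is Db.

Db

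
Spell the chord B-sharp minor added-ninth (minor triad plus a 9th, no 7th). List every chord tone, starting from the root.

B♯, D♯, F𝄪, C𝄪

B-sharp minor added-ninth is a minor added-ninth built on B♯.
Root: B♯
Minor 3rd (3rd): D♯
Perfect 5th (5th): F𝄪
Major 9th (9th): C𝄪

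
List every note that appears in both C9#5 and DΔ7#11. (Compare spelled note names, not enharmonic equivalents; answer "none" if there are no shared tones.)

G#, D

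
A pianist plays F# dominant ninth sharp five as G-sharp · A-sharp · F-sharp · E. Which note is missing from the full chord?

C-double-sharp

F# dominant ninth sharp five = F-sharp, A-sharp, C-double-sharp, E, G-sharp. The voicing lacks the 5th (augmented 5th), C-double-sharp.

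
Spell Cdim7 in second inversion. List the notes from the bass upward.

Gb, Bbb, C, Eb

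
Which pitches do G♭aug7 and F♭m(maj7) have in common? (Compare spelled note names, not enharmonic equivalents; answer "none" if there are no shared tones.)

Fb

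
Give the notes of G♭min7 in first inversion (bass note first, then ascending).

Bbb, Db, Fb, Gb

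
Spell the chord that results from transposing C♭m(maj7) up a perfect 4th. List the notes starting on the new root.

Fb  Abb  Cb  Eb

Cb up a perfect 4th → Fb. New chord: Fb minor-major seventh.
- root: Fb
- minor 3rd: Abb
- perfect 5th: Cb
- major 7th: Eb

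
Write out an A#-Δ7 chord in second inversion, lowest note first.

E♯, G𝄪, A♯, C♯

In root position, A#-Δ7 is A♯–C♯–E♯–G𝄪.
Second inversion puts the fifth (E♯) in the bass.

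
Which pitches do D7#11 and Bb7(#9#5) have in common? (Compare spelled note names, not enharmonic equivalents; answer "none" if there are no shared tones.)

D7#11 = D, F#, A, C, G#.
Bb7(#9#5) = Bb, D, F#, Ab, C#.
Shared: D, F#.

D F#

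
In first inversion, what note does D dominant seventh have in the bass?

F-sharp

D dominant seventh = D–F-sharp–A–C. First inversion → third in the bass = F-sharp.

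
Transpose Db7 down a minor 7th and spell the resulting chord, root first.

A minor 7th down from Db is Eb, so the new chord is Eb dominant seventh.
root → Eb
3rd (major 3rd) → G
5th (perfect 5th) → Bb
7th (minor 7th) → Db

Eb – G – Bb – Db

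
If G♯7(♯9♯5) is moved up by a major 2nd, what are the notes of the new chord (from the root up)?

A# C## E## G# B##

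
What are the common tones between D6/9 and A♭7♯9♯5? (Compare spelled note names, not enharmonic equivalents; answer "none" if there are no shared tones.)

B, E

D6/9 = D, F#, A, B, E.
A♭7♯9♯5 = Ab, C, E, Gb, B.
Shared: B, E.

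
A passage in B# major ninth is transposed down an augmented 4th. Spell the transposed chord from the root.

F# – A# – C# – E# – G#

B# down an augmented 4th → F#. New chord: F# major ninth.
root → F#
3rd (major 3rd) → A#
5th (perfect 5th) → C#
7th (major 7th) → E#
9th (major 9th) → G#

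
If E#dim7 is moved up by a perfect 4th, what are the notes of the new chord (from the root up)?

A perfect 4th up from E# is A#, so the new chord is A# diminished seventh.
root → A#
3rd (minor 3rd) → C#
5th (diminished 5th) → E
7th (diminished 7th) → G

A#  C#  E  G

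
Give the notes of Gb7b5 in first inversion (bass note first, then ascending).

Bb, Dbb, Fb, Gb

Gb7b5 = Gb–Bb–Dbb–Fb; first inversion → third (Bb) lowest.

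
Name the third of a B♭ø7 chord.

Db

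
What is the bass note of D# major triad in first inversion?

F-double-sharp

D# major triad = D-sharp–F-double-sharp–A-sharp. First inversion → third in the bass = F-double-sharp.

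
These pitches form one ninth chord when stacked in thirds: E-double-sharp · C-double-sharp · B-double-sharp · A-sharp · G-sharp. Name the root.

Stacking in thirds gives A-sharp – C-double-sharp – E-double-sharp – G-sharp – B-double-sharp, so A-sharp is the root — A-sharp dominant seventh sharp nine sharp five.

A-sharp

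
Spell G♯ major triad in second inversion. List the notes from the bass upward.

G♯ major triad = G-sharp–B-sharp–D-sharp; second inversion → fifth (D-sharp) lowest.

D-sharp G-sharp B-sharp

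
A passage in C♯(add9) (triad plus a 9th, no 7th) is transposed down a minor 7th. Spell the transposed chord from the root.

C# down a minor 7th → D#. New chord: D# added-ninth.
root → D#
3rd (major 3rd) → F##
5th (perfect 5th) → A#
9th (major 9th) → E#

D#, F##, A#, E#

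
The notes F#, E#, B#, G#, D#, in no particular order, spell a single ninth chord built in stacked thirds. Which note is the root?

Stacking in thirds gives E# – G# – B# – D# – F#, so E# is the root — E# minor seventh flat nine.

E#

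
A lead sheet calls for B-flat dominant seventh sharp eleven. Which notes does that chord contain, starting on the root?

B-flat, D, F, A-flat, E

B-flat dominant seventh sharp eleven: dominant seventh sharp eleven on B-flat.
- root: B-flat
- major 3rd: D
- perfect 5th: F
- minor 7th: A-flat
- augmented 11th: E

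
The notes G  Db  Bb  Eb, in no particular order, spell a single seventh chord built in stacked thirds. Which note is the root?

Eb

Arranged so that each adjacent pair is a third by letter name: Eb – G – Bb – Db.
The bottom of that stack, Eb, is the root (this is Eb dominant seventh).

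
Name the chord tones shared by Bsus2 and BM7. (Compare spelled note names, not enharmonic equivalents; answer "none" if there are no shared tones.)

B – F#

Bsus2: B C# F#
BM7: B D# F# A#
Common to both → B, F#.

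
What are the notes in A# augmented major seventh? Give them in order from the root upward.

A-sharp – C-double-sharp – E-double-sharp – G-double-sharp

Root A-sharp, quality augmented major seventh:
Root: A-sharp
Major 3rd (3rd): C-double-sharp
Augmented 5th (5th): E-double-sharp
Major 7th (7th): G-double-sharp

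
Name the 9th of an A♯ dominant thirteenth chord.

B#

Root of A♯ dominant thirteenth = A#. The 9th is a major 9th: A# up a major 9th → B#.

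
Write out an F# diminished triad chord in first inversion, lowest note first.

F# diminished triad = F-sharp–A–C; first inversion → third (A) lowest.

A – C – F-sharp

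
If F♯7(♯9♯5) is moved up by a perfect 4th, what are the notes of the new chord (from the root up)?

F# up a perfect 4th → B. New chord: B dominant seventh sharp nine sharp five.
root → B
3rd (major 3rd) → D#
5th (augmented 5th) → F##
7th (minor 7th) → A
9th (augmented 9th) → C##

B, D#, F##, A, C##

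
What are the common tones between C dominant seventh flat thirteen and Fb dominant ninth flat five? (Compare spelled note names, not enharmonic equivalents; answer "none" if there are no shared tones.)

Ab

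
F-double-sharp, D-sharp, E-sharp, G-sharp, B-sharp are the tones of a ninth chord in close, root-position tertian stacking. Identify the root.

Stacking in thirds gives E-sharp – G-sharp – B-sharp – D-sharp – F-double-sharp, so E-sharp is the root — E-sharp minor ninth.

E-sharp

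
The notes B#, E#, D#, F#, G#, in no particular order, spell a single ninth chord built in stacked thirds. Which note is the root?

Stacking in thirds gives E# – G# – B# – D# – F#, so E# is the root — E# minor seventh flat nine.

E#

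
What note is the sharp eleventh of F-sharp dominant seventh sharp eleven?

Root of F-sharp dominant seventh sharp eleven = F#. The 11th is an augmented 11th: F# up an augmented 11th → B#.

B#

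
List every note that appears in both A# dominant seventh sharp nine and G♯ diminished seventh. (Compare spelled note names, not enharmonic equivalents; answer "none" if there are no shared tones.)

A# dominant seventh sharp nine: A-sharp C-double-sharp E-sharp G-sharp B-double-sharp
G♯ diminished seventh: G-sharp B D F
Common to both → G-sharp.

G-sharp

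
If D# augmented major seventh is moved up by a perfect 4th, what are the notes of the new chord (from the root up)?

G-sharp – B-sharp – D-double-sharp – F-double-sharp

Transposed root: D-sharp → G-sharp (perfect 4th up). So we spell G-sharp augmented major seventh:
- root: G-sharp
- major 3rd: B-sharp
- augmented 5th: D-double-sharp
- major 7th: F-double-sharp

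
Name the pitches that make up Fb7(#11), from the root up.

F♭ A♭ C♭ E𝄫 B♭

Root F♭, quality dominant seventh sharp eleven:
- root: F♭
- major 3rd: A♭
- perfect 5th: C♭
- minor 7th: E𝄫
- augmented 11th: B♭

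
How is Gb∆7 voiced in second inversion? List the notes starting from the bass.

In root position, Gb∆7 is G♭–B♭–D♭–F.
Second inversion puts the fifth (D♭) in the bass.

D♭, F, G♭, B♭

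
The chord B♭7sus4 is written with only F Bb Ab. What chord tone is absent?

Eb

B♭7sus4 = Bb, Eb, F, Ab. The voicing lacks the 4th (perfect 4th), Eb.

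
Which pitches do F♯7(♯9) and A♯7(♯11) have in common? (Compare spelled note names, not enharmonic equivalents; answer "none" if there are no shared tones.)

F♯7(♯9): F# A# C# E G##
A♯7(♯11): A# C## E# G# D##
Common to both → A#.

A#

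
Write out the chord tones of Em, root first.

E – G – B

Em is a minor triad built on E.
E — root
G — minor 3rd
B — perfect 5th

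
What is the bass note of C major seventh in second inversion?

G

C major seventh in root position is C–E–G–B.
Second inversion places the fifth in the bass, which is G.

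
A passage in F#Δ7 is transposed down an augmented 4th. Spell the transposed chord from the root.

F# down an augmented 4th → C. New chord: C major seventh.
- root: C
- major 3rd: E
- perfect 5th: G
- major 7th: B

C, E, G, B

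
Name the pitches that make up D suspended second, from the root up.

D  E  A

D suspended second is a suspended second built on D.
root → D
2nd (major 2nd) → E
5th (perfect 5th) → A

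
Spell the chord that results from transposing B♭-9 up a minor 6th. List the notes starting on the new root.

Bb up a minor 6th → Gb. New chord: Gb minor ninth.
Gb — root
Bbb — minor 3rd
Db — perfect 5th
Fb — minor 7th
Ab — major 9th

Gb  Bbb  Db  Fb  Ab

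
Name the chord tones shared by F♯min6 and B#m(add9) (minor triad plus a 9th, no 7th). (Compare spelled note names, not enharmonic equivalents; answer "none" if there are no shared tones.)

D#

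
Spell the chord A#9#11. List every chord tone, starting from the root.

Root A#, quality dominant ninth sharp eleven:
- root: A#
- major 3rd: C##
- perfect 5th: E#
- minor 7th: G#
- major 9th: B#
- augmented 11th: D##

A# C## E# G# B# D##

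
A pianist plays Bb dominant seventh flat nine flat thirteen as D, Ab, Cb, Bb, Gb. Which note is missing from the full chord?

Bb dominant seventh flat nine flat thirteen = Bb, D, F, Ab, Cb, Gb. The voicing lacks the 5th (perfect 5th), F.

F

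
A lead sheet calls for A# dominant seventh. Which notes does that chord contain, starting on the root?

A-sharp, C-double-sharp, E-sharp, G-sharp

A# dominant seventh: dominant seventh on A-sharp.
root → A-sharp
3rd (major 3rd) → C-double-sharp
5th (perfect 5th) → E-sharp
7th (minor 7th) → G-sharp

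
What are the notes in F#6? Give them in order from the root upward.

F#, A#, C#, D#

F#6: major sixth on F#.
F# — root
A# — major 3rd
C# — perfect 5th
D# — major 6th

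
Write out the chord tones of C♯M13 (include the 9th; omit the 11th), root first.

C#, E#, G#, B#, D#, A#

C♯M13 is a major thirteenth built on C#.
Root: C#
Major 3rd (3rd): E#
Perfect 5th (5th): G#
Major 7th (7th): B#
Major 9th (9th): D#
Major 13th (13th): A#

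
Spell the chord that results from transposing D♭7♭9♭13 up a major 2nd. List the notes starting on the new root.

Eb, G, Bb, Db, Fb, Cb

Transposed root: Db → Eb (major 2nd up). So we spell Eb dominant seventh flat nine flat thirteen:
root → Eb
3rd (major 3rd) → G
5th (perfect 5th) → Bb
7th (minor 7th) → Db
9th (minor 9th) → Fb
13th (minor 13th) → Cb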